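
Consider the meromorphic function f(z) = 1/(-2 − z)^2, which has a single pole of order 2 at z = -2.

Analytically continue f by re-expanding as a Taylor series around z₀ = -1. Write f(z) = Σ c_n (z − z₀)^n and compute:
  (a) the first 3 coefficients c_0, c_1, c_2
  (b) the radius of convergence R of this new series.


Let w = z − z₀, so z = z₀ + w.
Then -2 − z = -2 − (z₀ + w) = (-2 − z₀) − w = -1 − w.
f(z) = 1/(-1 − w)^2 = (1/(-1)^2) · (1 − w/(-1))^{−2}.
By the binomial series (1−u)^{−2} = Σ_{n≥0} C(n+1, 1) u^n for |u|<1, with u = w/(-1):
  c_n = C(n+1, 1) / (-1)^(n+2).
  c_0 = 1/(-1)^2 = 1.
  c_1 = 2/(-1)^3 = -2.
  c_2 = 3/(-1)^4 = 3.
The series is valid for |w/d| < 1, i.e. |z − z₀| < |d|.
Radius of convergence: R = |-2 − z₀| = |-1| = 1 (distance from z₀ to the singularity z = -2).

c_0 = 1, c_1 = -2, c_2 = 3; R = 1.


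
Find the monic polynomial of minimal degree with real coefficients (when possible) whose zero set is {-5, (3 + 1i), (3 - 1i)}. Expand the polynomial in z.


The polynomial is p(z) = ∏_{α ∈ S} (z − α), where S = {-5, (3 + 1i), (3 - 1i)}.
Expanding the product yields: p(z) = z^3 -z^2 -20·z + 50.
Note conjugate pairs combine to real quadratics: (z − (3+1i))(z − (3−1i)) = z² − 6z + 10.
The resulting polynomial has degree 3 and real coefficients as required.

p(z) = z^3 -z^2 -20·z + 50.


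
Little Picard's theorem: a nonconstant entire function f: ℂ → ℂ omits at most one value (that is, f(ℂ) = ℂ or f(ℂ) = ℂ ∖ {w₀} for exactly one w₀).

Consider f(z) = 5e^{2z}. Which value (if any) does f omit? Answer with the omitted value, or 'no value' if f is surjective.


Little Picard bounds the complement of f(ℂ) to at most one point.
e^{2z} is never zero on ℂ, so 5·e^{2z} takes every value in ℂ ∖ {0}. Adding 0 shifts the range to ℂ ∖ {0}. Thus f omits exactly the value 0.

Omitted value: 0.


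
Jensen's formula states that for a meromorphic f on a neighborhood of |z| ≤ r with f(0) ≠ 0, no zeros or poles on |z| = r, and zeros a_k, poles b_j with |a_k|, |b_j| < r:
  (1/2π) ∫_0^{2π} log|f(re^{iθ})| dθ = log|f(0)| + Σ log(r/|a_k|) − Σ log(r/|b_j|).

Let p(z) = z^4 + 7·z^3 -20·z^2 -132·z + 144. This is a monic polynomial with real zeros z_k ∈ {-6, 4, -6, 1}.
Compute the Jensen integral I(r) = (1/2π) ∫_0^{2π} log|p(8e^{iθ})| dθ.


Zeros: -6, -6, 1, 4; r = 8.
Inside |z| < r: -6, -6, 1, 4. Outside (|z| ≥ r): ∅.
p(0) = 144, so log|p(0)| = log(144) = 4.9698.
Apply Jensen: I(r) = log|p(0)| + Σ_k log(r/|z_k|), summed over zeros inside |z| < r.
  log(r/|z_k|) for z_k = -6: log(8/6) = 0.2877
  log(r/|z_k|) for z_k = 4: log(8/4) = 0.6931
  log(r/|z_k|) for z_k = -6: log(8/6) = 0.2877
  log(r/|z_k|) for z_k = 1: log(8/1) = 2.0794
Sum over inside zeros: 3.3480.
I(r) = log|p(0)| + (inside sum) = 4.9698 + 3.3480 = 8.3178.
Closed form (all zeros inside, monic): I(r) = n·log(r) = 4·log(8) = 8.3178. ✓

I(r) ≈ 8.3178.


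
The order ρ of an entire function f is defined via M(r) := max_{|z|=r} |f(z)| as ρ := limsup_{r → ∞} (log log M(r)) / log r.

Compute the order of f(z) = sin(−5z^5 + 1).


Write sin(w) = (e^{iw} ± e^{−iw})/(2 or 2i), so |sin(w)| ≤ e^{|w|}. With w = −5z^5 + 1, |w| ≤ 5r^5 + 1 on |z|=r, giving M(r) ≤ e^{5r^5 + 1} and ρ ≤ 5. For the lower bound, choose z on |z|=r with -5z^5 purely imaginary of modulus 5r^5; then |sin(−5z^5 + 1)| grows like e^{5r^5}/2, so ρ ≥ 5. Hence ρ = 5.
Therefore ρ = 5.

Order ρ = 5.


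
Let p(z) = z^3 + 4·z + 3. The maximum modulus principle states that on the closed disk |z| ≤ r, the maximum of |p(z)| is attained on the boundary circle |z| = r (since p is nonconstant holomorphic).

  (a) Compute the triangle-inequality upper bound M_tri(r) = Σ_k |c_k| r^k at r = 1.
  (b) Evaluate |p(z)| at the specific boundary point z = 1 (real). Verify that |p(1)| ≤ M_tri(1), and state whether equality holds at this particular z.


Coefficients: c_0 = 3, c_1 = 4, c_2 = 0, c_3 = 1. Radius r = 1.
Part (a). Triangle bound: M_tri(r) = Σ_k |c_k| r^k
  = |3|·1^0 + |4|·1^1 + |0|·1^2 + |1|·1^3
  = 3 + 4 + 0 + 1 = 8.
This bounds M(r) := max_{|z|=r} |p(z)| from above; equality holds iff all terms c_k z^k can be made to align in phase at a single z on |z|=r.
Part (b). At z = 1 (real, on the circle |z| = r):
  p(1) = (3)·1^0 + (4)·1^1 + (0)·1^2 + (1)·1^3 = 8.
  |p(1)| = 8.
Since all nonzero coefficients share the same sign, |p(1)| = 8 = M_tri(1); the triangle bound is attained at z = 1, so in fact M(r) = 8.

M_tri(1) = 8; |p(1)| = 8; equality at z=1: yes.


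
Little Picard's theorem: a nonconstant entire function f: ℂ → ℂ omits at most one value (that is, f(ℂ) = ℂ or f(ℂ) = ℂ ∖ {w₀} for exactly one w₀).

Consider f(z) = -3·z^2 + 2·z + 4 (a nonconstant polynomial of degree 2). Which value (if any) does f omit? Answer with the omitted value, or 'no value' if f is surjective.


Little Picard bounds the complement of f(ℂ) to at most one point.
For every w ∈ ℂ, the equation p(z) − w = 0 is a nonconstant polynomial in z and hence has at least one root by the fundamental theorem of algebra. So p is surjective onto ℂ, omitting no value.

Omitted value: no value.


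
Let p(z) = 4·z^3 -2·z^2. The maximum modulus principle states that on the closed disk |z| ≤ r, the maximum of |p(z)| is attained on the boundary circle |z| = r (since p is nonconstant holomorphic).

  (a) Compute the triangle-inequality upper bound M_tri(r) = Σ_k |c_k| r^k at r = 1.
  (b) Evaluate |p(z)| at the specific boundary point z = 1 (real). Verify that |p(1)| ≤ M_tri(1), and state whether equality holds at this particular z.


Coefficients: c_0 = 0, c_1 = 0, c_2 = -2, c_3 = 4. Radius r = 1.
Part (a). Triangle bound: M_tri(r) = Σ_k |c_k| r^k
  = |0|·1^0 + |0|·1^1 + |-2|·1^2 + |4|·1^3
  = 0 + 0 + 2 + 4 = 6.
This bounds M(r) := max_{|z|=r} |p(z)| from above; equality holds iff all terms c_k z^k can be made to align in phase at a single z on |z|=r.
Part (b). At z = 1 (real, on the circle |z| = r):
  p(1) = (0)·1^0 + (0)·1^1 + (-2)·1^2 + (4)·1^3 = 2.
  |p(1)| = 2.
Check: |p(1)| = 2 ≤ 6 = M_tri(1). ✓ Equality does not hold at z = 1 (the coefficients have mixed signs, so the terms do not all align in phase there).

M_tri(1) = 6; |p(1)| = 2; equality at z=1: no.


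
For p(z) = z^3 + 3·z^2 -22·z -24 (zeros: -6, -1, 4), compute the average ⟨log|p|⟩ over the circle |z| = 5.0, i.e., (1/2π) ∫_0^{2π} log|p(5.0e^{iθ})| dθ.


Zeros: -6, -1, 4; r = 5.0.
Inside |z| < r: -1, 4. Outside (|z| ≥ r): -6.
p(0) = -24, so log|p(0)| = log(24) = 3.1781.
Apply Jensen: I(r) = log|p(0)| + Σ_k log(r/|z_k|), summed over zeros inside |z| < r.
  log(r/|z_k|) for z_k = -1: log(5.0/1) = 1.6094
  log(r/|z_k|) for z_k = 4: log(5.0/4) = 0.2231
  Outside zeros (-6) contribute nothing to the Jensen sum.
Sum over inside zeros: 1.8326.
I(r) = log|p(0)| + (inside sum) = 3.1781 + 1.8326 = 5.0106.
Note: since some zeros are outside |z| ≤ r, the simplified n·log(r) form does NOT apply — only the inside zeros contribute.

I(r) ≈ 5.0106.


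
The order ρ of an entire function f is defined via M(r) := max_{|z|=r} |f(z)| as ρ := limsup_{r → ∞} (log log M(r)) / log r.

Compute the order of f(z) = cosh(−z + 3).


cosh(w) is a linear combination of e^{iw} and e^{−iw} (or e^w, e^{−w} in the hyperbolic case), so |cosh(w)| ≤ e^{|w|}. With w = −z + 3, |w| ≤ 1|z| + 3 = 1r + 3 on |z| = r, giving M(r) ≤ e^{1r + 3}, so ρ ≤ 1. On a suitable ray (z = it for sin/cos; z = t for sinh/cosh, t real → ∞), |cosh(−z + 3)| grows like e^{1|t|}/2, so ρ ≥ 1. Hence ρ = 1.
Therefore ρ = 1.

Order ρ = 1.


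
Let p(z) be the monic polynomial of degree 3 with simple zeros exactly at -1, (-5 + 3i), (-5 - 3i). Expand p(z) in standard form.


The polynomial is p(z) = ∏_{α ∈ S} (z − α), where S = {-1, (-5 + 3i), (-5 - 3i)}.
Expanding the product yields: p(z) = z^3 + 11·z^2 + 44·z + 34.
Note conjugate pairs combine to real quadratics: (z − (-5+3i))(z − (-5−3i)) = z² + 10z + 34.
The resulting polynomial has degree 3 and real coefficients as required.

p(z) = z^3 + 11·z^2 + 44·z + 34.


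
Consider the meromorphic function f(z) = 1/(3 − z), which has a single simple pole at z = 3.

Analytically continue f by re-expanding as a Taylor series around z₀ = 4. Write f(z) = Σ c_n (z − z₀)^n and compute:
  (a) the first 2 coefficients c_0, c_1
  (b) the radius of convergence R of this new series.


Let w = z − z₀, so z = z₀ + w.
Then 3 − z = 3 − (z₀ + w) = (3 − z₀) − w = -1 − w.
f(z) = 1/(-1 − w) = (1/(-1)) · 1/(1 − w/(-1)) = Σ_{n≥0} w^n / (-1)^(n+1).
So c_n = 1/(-1)^(n+1):
  c_0 = 1/(-1)^1 = -1.
  c_1 = 1/(-1)^2 = 1.
The series is valid for |w/d| < 1, i.e. |z − z₀| < |d|.
Radius of convergence: R = |3 − z₀| = |-1| = 1 (distance from z₀ to the singularity z = 3).

c_0 = -1, c_1 = 1; R = 1.


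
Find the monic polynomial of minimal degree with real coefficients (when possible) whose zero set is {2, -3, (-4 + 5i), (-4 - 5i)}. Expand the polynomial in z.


The polynomial is p(z) = ∏_{α ∈ S} (z − α), where S = {2, -3, (-4 + 5i), (-4 - 5i)}.
Expanding the product yields: p(z) = z^4 + 9·z^3 + 43·z^2 -7·z -246.
Note conjugate pairs combine to real quadratics: (z − (-4+5i))(z − (-4−5i)) = z² + 8z + 41.
The resulting polynomial has degree 4 and real coefficients as required.

p(z) = z^4 + 9·z^3 + 43·z^2 -7·z -246.


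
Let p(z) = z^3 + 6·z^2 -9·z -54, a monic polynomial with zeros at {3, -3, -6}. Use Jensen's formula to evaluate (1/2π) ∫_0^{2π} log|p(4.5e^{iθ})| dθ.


Zeros: -6, -3, 3; r = 4.5.
Inside |z| < r: -3, 3. Outside (|z| ≥ r): -6.
p(0) = -54, so log|p(0)| = log(54) = 3.9890.
Apply Jensen: I(r) = log|p(0)| + Σ_k log(r/|z_k|), summed over zeros inside |z| < r.
  log(r/|z_k|) for z_k = 3: log(4.5/3) = 0.4055
  log(r/|z_k|) for z_k = -3: log(4.5/3) = 0.4055
  Outside zeros (-6) contribute nothing to the Jensen sum.
Sum over inside zeros: 0.8109.
I(r) = log|p(0)| + (inside sum) = 3.9890 + 0.8109 = 4.7999.
Note: since some zeros are outside |z| ≤ r, the simplified n·log(r) form does NOT apply — only the inside zeros contribute.

I(r) ≈ 4.7999.


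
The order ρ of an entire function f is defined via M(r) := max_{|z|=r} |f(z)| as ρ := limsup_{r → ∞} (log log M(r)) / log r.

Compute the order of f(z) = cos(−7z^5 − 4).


Write cos(w) = (e^{iw} ± e^{−iw})/(2 or 2i), so |cos(w)| ≤ e^{|w|}. With w = −7z^5 − 4, |w| ≤ 7r^5 + 4 on |z|=r, giving M(r) ≤ e^{7r^5 + 4} and ρ ≤ 5. For the lower bound, choose z on |z|=r with -7z^5 purely imaginary of modulus 7r^5; then |cos(−7z^5 − 4)| grows like e^{7r^5}/2, so ρ ≥ 5. Hence ρ = 5.
Therefore ρ = 5.

Order ρ = 5.


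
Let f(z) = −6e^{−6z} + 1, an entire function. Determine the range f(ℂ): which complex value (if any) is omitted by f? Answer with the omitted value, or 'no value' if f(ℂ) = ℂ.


Little Picard bounds the complement of f(ℂ) to at most one point.
e^{−6z} is never zero on ℂ, so -6·e^{−6z} takes every value in ℂ ∖ {0}. Adding 1 shifts the range to ℂ ∖ {1}. Thus f omits exactly the value 1.

Omitted value: 1.


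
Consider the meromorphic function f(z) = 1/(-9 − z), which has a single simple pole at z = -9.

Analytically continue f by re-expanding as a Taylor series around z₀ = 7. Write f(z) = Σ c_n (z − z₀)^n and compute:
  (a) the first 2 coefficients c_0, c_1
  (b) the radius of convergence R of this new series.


Let w = z − z₀, so z = z₀ + w.
Then -9 − z = -9 − (z₀ + w) = (-9 − z₀) − w = -16 − w.
f(z) = 1/(-16 − w) = (1/(-16)) · 1/(1 − w/(-16)) = Σ_{n≥0} w^n / (-16)^(n+1).
So c_n = 1/(-16)^(n+1):
  c_0 = 1/(-16)^1 = -1/16.
  c_1 = 1/(-16)^2 = 1/256.
The series is valid for |w/d| < 1, i.e. |z − z₀| < |d|.
Radius of convergence: R = |-9 − z₀| = |-16| = 16 (distance from z₀ to the singularity z = -9).

c_0 = -1/16, c_1 = 1/256; R = 16.


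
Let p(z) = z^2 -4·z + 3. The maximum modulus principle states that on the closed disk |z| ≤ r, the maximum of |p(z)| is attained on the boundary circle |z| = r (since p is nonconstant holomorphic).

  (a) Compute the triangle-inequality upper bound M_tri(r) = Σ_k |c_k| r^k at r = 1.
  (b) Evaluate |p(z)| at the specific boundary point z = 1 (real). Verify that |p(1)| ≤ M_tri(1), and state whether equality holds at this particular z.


Coefficients: c_0 = 3, c_1 = -4, c_2 = 1. Radius r = 1.
Part (a). Triangle bound: M_tri(r) = Σ_k |c_k| r^k
  = |3|·1^0 + |-4|·1^1 + |1|·1^2
  = 3 + 4 + 1 = 8.
This bounds M(r) := max_{|z|=r} |p(z)| from above; equality holds iff all terms c_k z^k can be made to align in phase at a single z on |z|=r.
Part (b). At z = 1 (real, on the circle |z| = r):
  p(1) = (3)·1^0 + (-4)·1^1 + (1)·1^2 = 0.
  |p(1)| = 0.
Check: |p(1)| = 0 ≤ 8 = M_tri(1). ✓ Equality does not hold at z = 1 (the coefficients have mixed signs, so the terms do not all align in phase there).

M_tri(1) = 8; |p(1)| = 0; equality at z=1: no.


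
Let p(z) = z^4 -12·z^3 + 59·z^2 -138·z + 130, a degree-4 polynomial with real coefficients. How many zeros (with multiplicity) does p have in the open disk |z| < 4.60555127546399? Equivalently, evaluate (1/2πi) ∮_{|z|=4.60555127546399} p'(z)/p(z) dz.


The zeros of p are: (3 + 2i), (3 - 2i), (3 + 1i), (3 - 1i).
Their magnitudes are: 3.606, 3.606, 3.162, 3.162.
Zeros with |z| < R = 4.60555127546399: (3 + 2i), (3 - 2i), (3 + 1i), (3 - 1i).
Count = 4.
By the argument principle, (1/2πi) ∮_{|z|=R} p'(z)/p(z) dz equals exactly this count.

Number of zeros inside |z| < 4.60555127546399: 4.


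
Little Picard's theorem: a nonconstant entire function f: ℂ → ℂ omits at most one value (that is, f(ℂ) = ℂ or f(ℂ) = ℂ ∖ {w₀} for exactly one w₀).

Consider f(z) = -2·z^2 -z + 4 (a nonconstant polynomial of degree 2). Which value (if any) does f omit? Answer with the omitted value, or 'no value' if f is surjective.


Little Picard bounds the complement of f(ℂ) to at most one point.
For every w ∈ ℂ, the equation p(z) − w = 0 is a nonconstant polynomial in z and hence has at least one root by the fundamental theorem of algebra. So p is surjective onto ℂ, omitting no value.

Omitted value: no value.


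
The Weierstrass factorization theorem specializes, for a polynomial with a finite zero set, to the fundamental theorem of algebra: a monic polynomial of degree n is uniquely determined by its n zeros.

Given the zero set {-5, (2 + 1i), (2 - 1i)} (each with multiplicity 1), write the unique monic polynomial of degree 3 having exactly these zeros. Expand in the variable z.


The polynomial is p(z) = ∏_{α ∈ S} (z − α), where S = {-5, (2 + 1i), (2 - 1i)}.
Expanding the product yields: p(z) = z^3 + z^2 -15·z + 25.
Note conjugate pairs combine to real quadratics: (z − (2+1i))(z − (2−1i)) = z² − 4z + 5.
The resulting polynomial has degree 3 and real coefficients as required.

p(z) = z^3 + z^2 -15·z + 25.


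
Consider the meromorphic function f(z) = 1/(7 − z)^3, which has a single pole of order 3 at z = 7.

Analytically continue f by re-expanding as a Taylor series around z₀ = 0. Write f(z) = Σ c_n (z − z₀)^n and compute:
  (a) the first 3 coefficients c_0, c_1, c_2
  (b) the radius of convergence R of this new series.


Let w = z − z₀, so z = z₀ + w.
Then 7 − z = 7 − (z₀ + w) = (7 − z₀) − w = 7 − w.
f(z) = 1/(7 − w)^3 = (1/(7)^3) · (1 − w/(7))^{−3}.
By the binomial series (1−u)^{−3} = Σ_{n≥0} C(n+2, 2) u^n for |u|<1, with u = w/(7):
  c_n = C(n+2, 2) / (7)^(n+3).
  c_0 = 1/(7)^3 = 1/343.
  c_1 = 3/(7)^4 = 3/2401.
  c_2 = 6/(7)^5 = 6/16807.
The series is valid for |w/d| < 1, i.e. |z − z₀| < |d|.
Radius of convergence: R = |7 − z₀| = |7| = 7 (distance from z₀ to the singularity z = 7).

c_0 = 1/343, c_1 = 3/2401, c_2 = 6/16807; R = 7.


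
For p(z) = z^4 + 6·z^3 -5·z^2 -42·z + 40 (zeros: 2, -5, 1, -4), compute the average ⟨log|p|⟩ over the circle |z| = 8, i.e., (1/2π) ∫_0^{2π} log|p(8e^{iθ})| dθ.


Zeros: -5, -4, 1, 2; r = 8.
Inside |z| < r: -5, -4, 1, 2. Outside (|z| ≥ r): ∅.
p(0) = 40, so log|p(0)| = log(40) = 3.6889.
Apply Jensen: I(r) = log|p(0)| + Σ_k log(r/|z_k|), summed over zeros inside |z| < r.
  log(r/|z_k|) for z_k = 2: log(8/2) = 1.3863
  log(r/|z_k|) for z_k = -5: log(8/5) = 0.4700
  log(r/|z_k|) for z_k = 1: log(8/1) = 2.0794
  log(r/|z_k|) for z_k = -4: log(8/4) = 0.6931
Sum over inside zeros: 4.6289.
I(r) = log|p(0)| + (inside sum) = 3.6889 + 4.6289 = 8.3178.
Closed form (all zeros inside, monic): I(r) = n·log(r) = 4·log(8) = 8.3178. ✓

I(r) ≈ 8.3178.


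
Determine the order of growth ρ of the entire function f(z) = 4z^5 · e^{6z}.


M(r) = max_{|z|=r} |4|·|z|^5·|e^{6z}| = 4·r^5 · e^{6r^1} (the factors attain their maxima compatibly on |z|=r). Then log M(r) = log 4 + 5·log r + 6r^1, dominated by the last term, so log log M(r) ~ 1·log r. The polynomial factor 4z^5 contributes only a log r term and does not affect the order. ρ = 1.
Therefore ρ = 1.

Order ρ = 1.


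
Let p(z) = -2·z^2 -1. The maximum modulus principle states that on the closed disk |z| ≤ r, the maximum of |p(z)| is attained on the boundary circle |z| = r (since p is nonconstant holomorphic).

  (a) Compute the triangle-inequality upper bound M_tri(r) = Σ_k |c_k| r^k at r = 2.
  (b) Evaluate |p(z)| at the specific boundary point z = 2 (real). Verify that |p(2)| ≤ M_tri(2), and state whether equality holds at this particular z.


Coefficients: c_0 = -1, c_1 = 0, c_2 = -2. Radius r = 2.
Part (a). Triangle bound: M_tri(r) = Σ_k |c_k| r^k
  = |-1|·2^0 + |0|·2^1 + |-2|·2^2
  = 1 + 0 + 8 = 9.
This bounds M(r) := max_{|z|=r} |p(z)| from above; equality holds iff all terms c_k z^k can be made to align in phase at a single z on |z|=r.
Part (b). At z = 2 (real, on the circle |z| = r):
  p(2) = (-1)·2^0 + (0)·2^1 + (-2)·2^2 = -9.
  |p(2)| = 9.
Since all nonzero coefficients share the same sign, |p(2)| = 9 = M_tri(2); the triangle bound is attained at z = 2, so in fact M(r) = 9.

M_tri(2) = 9; |p(2)| = 9; equality at z=2: yes.


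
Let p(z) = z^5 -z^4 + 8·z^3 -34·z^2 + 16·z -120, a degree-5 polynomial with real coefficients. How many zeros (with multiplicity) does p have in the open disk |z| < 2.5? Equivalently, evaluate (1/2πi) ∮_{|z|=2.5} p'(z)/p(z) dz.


The zeros of p are: (0 + 2i), (0 - 2i), 3, (-1 + 3i), (-1 - 3i).
Their magnitudes are: 2, 2, 3, 3.162, 3.162.
Zeros with |z| < R = 2.5: (0 + 2i), (0 - 2i).
Count = 2.
By the argument principle, (1/2πi) ∮_{|z|=R} p'(z)/p(z) dz equals exactly this count.

Number of zeros inside |z| < 2.5: 2.


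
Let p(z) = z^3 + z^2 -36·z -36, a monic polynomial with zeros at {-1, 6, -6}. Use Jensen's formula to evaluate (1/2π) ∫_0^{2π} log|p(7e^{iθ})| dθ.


Zeros: -6, -1, 6; r = 7.
Inside |z| < r: -6, -1, 6. Outside (|z| ≥ r): ∅.
p(0) = -36, so log|p(0)| = log(36) = 3.5835.
Apply Jensen: I(r) = log|p(0)| + Σ_k log(r/|z_k|), summed over zeros inside |z| < r.
  log(r/|z_k|) for z_k = -1: log(7/1) = 1.9459
  log(r/|z_k|) for z_k = 6: log(7/6) = 0.1542
  log(r/|z_k|) for z_k = -6: log(7/6) = 0.1542
Sum over inside zeros: 2.2542.
I(r) = log|p(0)| + (inside sum) = 3.5835 + 2.2542 = 5.8377.
Closed form (all zeros inside, monic): I(r) = n·log(r) = 3·log(7) = 5.8377. ✓

I(r) ≈ 5.8377.


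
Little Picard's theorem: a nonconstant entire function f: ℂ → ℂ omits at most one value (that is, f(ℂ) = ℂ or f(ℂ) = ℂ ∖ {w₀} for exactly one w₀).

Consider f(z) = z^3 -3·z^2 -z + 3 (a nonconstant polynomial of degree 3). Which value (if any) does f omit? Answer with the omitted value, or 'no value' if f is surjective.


Little Picard bounds the complement of f(ℂ) to at most one point.
For every w ∈ ℂ, the equation p(z) − w = 0 is a nonconstant polynomial in z and hence has at least one root by the fundamental theorem of algebra. So p is surjective onto ℂ, omitting no value.

Omitted value: no value.


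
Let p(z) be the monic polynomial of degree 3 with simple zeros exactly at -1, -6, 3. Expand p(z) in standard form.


The polynomial is p(z) = ∏_{α ∈ S} (z − α), where S = {-1, -6, 3}.
Expanding the product yields: p(z) = z^3 + 4·z^2 -15·z -18.
The resulting polynomial has degree 3 and real coefficients as required.

p(z) = z^3 + 4·z^2 -15·z -18.


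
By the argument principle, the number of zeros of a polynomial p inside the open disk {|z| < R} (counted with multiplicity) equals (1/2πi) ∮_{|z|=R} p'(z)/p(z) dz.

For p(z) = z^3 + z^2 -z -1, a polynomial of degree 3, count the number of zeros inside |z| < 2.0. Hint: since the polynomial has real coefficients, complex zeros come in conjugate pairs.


The zeros of p are: -1, 1, -1.
Their magnitudes are: 1, 1, 1.
Zeros with |z| < R = 2.0: -1, 1, -1.
Count = 3.
By the argument principle, (1/2πi) ∮_{|z|=R} p'(z)/p(z) dz equals exactly this count.

Number of zeros inside |z| < 2.0: 3.


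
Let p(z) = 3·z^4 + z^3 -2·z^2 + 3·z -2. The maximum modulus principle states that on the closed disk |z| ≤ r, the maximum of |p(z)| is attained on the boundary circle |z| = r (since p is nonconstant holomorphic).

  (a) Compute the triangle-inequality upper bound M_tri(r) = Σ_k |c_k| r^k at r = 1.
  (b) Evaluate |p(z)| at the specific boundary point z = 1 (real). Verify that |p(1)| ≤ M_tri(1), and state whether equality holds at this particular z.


Coefficients: c_0 = -2, c_1 = 3, c_2 = -2, c_3 = 1, c_4 = 3. Radius r = 1.
Part (a). Triangle bound: M_tri(r) = Σ_k |c_k| r^k
  = |-2|·1^0 + |3|·1^1 + |-2|·1^2 + |1|·1^3 + |3|·1^4
  = 2 + 3 + 2 + 1 + 3 = 11.
This bounds M(r) := max_{|z|=r} |p(z)| from above; equality holds iff all terms c_k z^k can be made to align in phase at a single z on |z|=r.
Part (b). At z = 1 (real, on the circle |z| = r):
  p(1) = (-2)·1^0 + (3)·1^1 + (-2)·1^2 + (1)·1^3 + (3)·1^4 = 3.
  |p(1)| = 3.
Check: |p(1)| = 3 ≤ 11 = M_tri(1). ✓ Equality does not hold at z = 1 (the coefficients have mixed signs, so the terms do not all align in phase there).

M_tri(1) = 11; |p(1)| = 3; equality at z=1: no.


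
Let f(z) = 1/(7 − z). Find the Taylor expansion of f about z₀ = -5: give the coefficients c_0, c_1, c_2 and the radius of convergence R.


Let w = z − z₀, so z = z₀ + w.
Then 7 − z = 7 − (z₀ + w) = (7 − z₀) − w = 12 − w.
f(z) = 1/(12 − w) = (1/(12)) · 1/(1 − w/(12)) = Σ_{n≥0} w^n / (12)^(n+1).
So c_n = 1/(12)^(n+1):
  c_0 = 1/(12)^1 = 1/12.
  c_1 = 1/(12)^2 = 1/144.
  c_2 = 1/(12)^3 = 1/1728.
The series is valid for |w/d| < 1, i.e. |z − z₀| < |d|.
Radius of convergence: R = |7 − z₀| = |12| = 12 (distance from z₀ to the singularity z = 7).

c_0 = 1/12, c_1 = 1/144, c_2 = 1/1728; R = 12.


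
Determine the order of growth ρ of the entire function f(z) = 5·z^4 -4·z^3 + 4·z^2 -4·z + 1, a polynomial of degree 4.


|f(z)| ≤ Σ|c_k|·r^k = O(r^4) as r → ∞. Polynomial growth is O(e^{r^ε}) for every ε > 0 (since r^4/e^{r^ε} → 0), so ρ ≤ ε for all ε > 0, i.e. ρ = 0. Every nonconstant polynomial has order 0.
Therefore ρ = 0.

Order ρ = 0.


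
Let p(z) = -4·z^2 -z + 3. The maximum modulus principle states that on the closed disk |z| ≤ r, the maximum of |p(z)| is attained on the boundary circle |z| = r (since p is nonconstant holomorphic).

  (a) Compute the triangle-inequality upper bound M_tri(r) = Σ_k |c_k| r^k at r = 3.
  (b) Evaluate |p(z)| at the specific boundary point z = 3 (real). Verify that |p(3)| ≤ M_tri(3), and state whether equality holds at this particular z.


Coefficients: c_0 = 3, c_1 = -1, c_2 = -4. Radius r = 3.
Part (a). Triangle bound: M_tri(r) = Σ_k |c_k| r^k
  = |3|·3^0 + |-1|·3^1 + |-4|·3^2
  = 3 + 3 + 36 = 42.
This bounds M(r) := max_{|z|=r} |p(z)| from above; equality holds iff all terms c_k z^k can be made to align in phase at a single z on |z|=r.
Part (b). At z = 3 (real, on the circle |z| = r):
  p(3) = (3)·3^0 + (-1)·3^1 + (-4)·3^2 = -36.
  |p(3)| = 36.
Check: |p(3)| = 36 ≤ 42 = M_tri(3). ✓ Equality does not hold at z = 3 (the coefficients have mixed signs, so the terms do not all align in phase there).

M_tri(3) = 42; |p(3)| = 36; equality at z=3: no.


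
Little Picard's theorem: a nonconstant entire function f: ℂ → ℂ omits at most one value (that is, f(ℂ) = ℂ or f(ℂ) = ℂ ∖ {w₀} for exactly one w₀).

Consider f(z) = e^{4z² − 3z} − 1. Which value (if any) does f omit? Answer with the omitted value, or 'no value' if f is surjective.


Little Picard bounds the complement of f(ℂ) to at most one point.
The exponent g(z) = 4z² − 3z is a nonconstant polynomial, hence surjective onto ℂ. So e^{g(z)} takes every value in {e^w : w ∈ ℂ} = ℂ ∖ {0}. Adding -1 shifts the range to ℂ ∖ {-1}. f omits exactly -1.

Omitted value: -1.


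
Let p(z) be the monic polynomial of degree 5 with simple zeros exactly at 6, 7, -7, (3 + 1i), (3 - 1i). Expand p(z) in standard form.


The polynomial is p(z) = ∏_{α ∈ S} (z − α), where S = {6, 7, -7, (3 + 1i), (3 - 1i)}.
Expanding the product yields: p(z) = z^5 -12·z^4 -3·z^3 + 528·z^2 -2254·z + 2940.
Note conjugate pairs combine to real quadratics: (z − (3+1i))(z − (3−1i)) = z² − 6z + 10.
The resulting polynomial has degree 5 and real coefficients as required.

p(z) = z^5 -12·z^4 -3·z^3 + 528·z^2 -2254·z + 2940.


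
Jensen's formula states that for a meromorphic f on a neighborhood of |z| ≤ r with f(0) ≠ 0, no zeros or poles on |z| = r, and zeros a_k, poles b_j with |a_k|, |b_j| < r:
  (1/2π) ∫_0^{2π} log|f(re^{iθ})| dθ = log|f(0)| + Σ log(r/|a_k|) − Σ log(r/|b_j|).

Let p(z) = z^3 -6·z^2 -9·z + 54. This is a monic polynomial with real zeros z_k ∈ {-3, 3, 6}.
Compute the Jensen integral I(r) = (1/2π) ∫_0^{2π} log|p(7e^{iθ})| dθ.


Zeros: -3, 3, 6; r = 7.
Inside |z| < r: -3, 3, 6. Outside (|z| ≥ r): ∅.
p(0) = 54, so log|p(0)| = log(54) = 3.9890.
Apply Jensen: I(r) = log|p(0)| + Σ_k log(r/|z_k|), summed over zeros inside |z| < r.
  log(r/|z_k|) for z_k = -3: log(7/3) = 0.8473
  log(r/|z_k|) for z_k = 3: log(7/3) = 0.8473
  log(r/|z_k|) for z_k = 6: log(7/6) = 0.1542
Sum over inside zeros: 1.8487.
I(r) = log|p(0)| + (inside sum) = 3.9890 + 1.8487 = 5.8377.
Closed form (all zeros inside, monic): I(r) = n·log(r) = 3·log(7) = 5.8377. ✓

I(r) ≈ 5.8377.


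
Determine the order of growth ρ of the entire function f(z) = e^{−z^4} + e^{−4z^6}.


Each summand is entire of order 4 and 6 respectively (as in the single-exponential case). The order of a sum is at most the max of the orders, so ρ ≤ 6. For the lower bound: on |z|=r choose arg z so that -4z^6 is real positive; then |e^{-4z^6}| = e^{4r^6} while |e^{-1z^4}| ≤ e^{1r^4} = o(e^{4r^6}). So |f| ≥ e^{4r^6}(1 − o(1)) and ρ ≥ 6. Hence ρ = max(4, 6) = 6.
Therefore ρ = 6.

Order ρ = 6.


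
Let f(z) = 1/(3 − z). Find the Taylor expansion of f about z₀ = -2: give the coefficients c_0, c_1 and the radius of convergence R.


Let w = z − z₀, so z = z₀ + w.
Then 3 − z = 3 − (z₀ + w) = (3 − z₀) − w = 5 − w.
f(z) = 1/(5 − w) = (1/(5)) · 1/(1 − w/(5)) = Σ_{n≥0} w^n / (5)^(n+1).
So c_n = 1/(5)^(n+1):
  c_0 = 1/(5)^1 = 1/5.
  c_1 = 1/(5)^2 = 1/25.
The series is valid for |w/d| < 1, i.e. |z − z₀| < |d|.
Radius of convergence: R = |3 − z₀| = |5| = 5 (distance from z₀ to the singularity z = 3).

c_0 = 1/5, c_1 = 1/25; R = 5.


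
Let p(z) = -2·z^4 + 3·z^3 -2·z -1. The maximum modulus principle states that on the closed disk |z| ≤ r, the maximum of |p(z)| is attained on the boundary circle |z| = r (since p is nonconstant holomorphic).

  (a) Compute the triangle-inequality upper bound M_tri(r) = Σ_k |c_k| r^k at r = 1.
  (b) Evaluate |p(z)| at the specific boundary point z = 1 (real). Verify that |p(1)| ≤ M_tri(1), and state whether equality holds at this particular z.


Coefficients: c_0 = -1, c_1 = -2, c_2 = 0, c_3 = 3, c_4 = -2. Radius r = 1.
Part (a). Triangle bound: M_tri(r) = Σ_k |c_k| r^k
  = |-1|·1^0 + |-2|·1^1 + |0|·1^2 + |3|·1^3 + |-2|·1^4
  = 1 + 2 + 0 + 3 + 2 = 8.
This bounds M(r) := max_{|z|=r} |p(z)| from above; equality holds iff all terms c_k z^k can be made to align in phase at a single z on |z|=r.
Part (b). At z = 1 (real, on the circle |z| = r):
  p(1) = (-1)·1^0 + (-2)·1^1 + (0)·1^2 + (3)·1^3 + (-2)·1^4 = -2.
  |p(1)| = 2.
Check: |p(1)| = 2 ≤ 8 = M_tri(1). ✓ Equality does not hold at z = 1 (the coefficients have mixed signs, so the terms do not all align in phase there).

M_tri(1) = 8; |p(1)| = 2; equality at z=1: no.


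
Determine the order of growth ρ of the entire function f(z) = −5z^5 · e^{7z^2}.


M(r) = max_{|z|=r} |-5|·|z|^5·|e^{7z^2}| = 5·r^5 · e^{7r^2} (the factors attain their maxima compatibly on |z|=r). Then log M(r) = log 5 + 5·log r + 7r^2, dominated by the last term, so log log M(r) ~ 2·log r. The polynomial factor -5z^5 contributes only a log r term and does not affect the order. ρ = 2.
Therefore ρ = 2.

Order ρ = 2.


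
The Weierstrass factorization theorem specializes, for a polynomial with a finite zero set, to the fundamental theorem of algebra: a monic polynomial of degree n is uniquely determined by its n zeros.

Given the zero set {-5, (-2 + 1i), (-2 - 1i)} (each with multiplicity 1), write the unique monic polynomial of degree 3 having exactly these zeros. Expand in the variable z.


The polynomial is p(z) = ∏_{α ∈ S} (z − α), where S = {-5, (-2 + 1i), (-2 - 1i)}.
Expanding the product yields: p(z) = z^3 + 9·z^2 + 25·z + 25.
Note conjugate pairs combine to real quadratics: (z − (-2+1i))(z − (-2−1i)) = z² + 4z + 5.
The resulting polynomial has degree 3 and real coefficients as required.

p(z) = z^3 + 9·z^2 + 25·z + 25.


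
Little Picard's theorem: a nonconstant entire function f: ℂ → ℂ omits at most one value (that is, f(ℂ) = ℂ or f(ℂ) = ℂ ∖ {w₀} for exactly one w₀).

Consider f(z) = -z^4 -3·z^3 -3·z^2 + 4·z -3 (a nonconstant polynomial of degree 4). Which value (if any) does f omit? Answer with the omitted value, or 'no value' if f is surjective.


Little Picard bounds the complement of f(ℂ) to at most one point.
For every w ∈ ℂ, the equation p(z) − w = 0 is a nonconstant polynomial in z and hence has at least one root by the fundamental theorem of algebra. So p is surjective onto ℂ, omitting no value.

Omitted value: no value.


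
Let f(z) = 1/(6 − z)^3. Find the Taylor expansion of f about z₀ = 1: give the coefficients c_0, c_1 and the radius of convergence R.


Let w = z − z₀, so z = z₀ + w.
Then 6 − z = 6 − (z₀ + w) = (6 − z₀) − w = 5 − w.
f(z) = 1/(5 − w)^3 = (1/(5)^3) · (1 − w/(5))^{−3}.
By the binomial series (1−u)^{−3} = Σ_{n≥0} C(n+2, 2) u^n for |u|<1, with u = w/(5):
  c_n = C(n+2, 2) / (5)^(n+3).
  c_0 = 1/(5)^3 = 1/125.
  c_1 = 3/(5)^4 = 3/625.
The series is valid for |w/d| < 1, i.e. |z − z₀| < |d|.
Radius of convergence: R = |6 − z₀| = |5| = 5 (distance from z₀ to the singularity z = 6).

c_0 = 1/125, c_1 = 3/625; R = 5.


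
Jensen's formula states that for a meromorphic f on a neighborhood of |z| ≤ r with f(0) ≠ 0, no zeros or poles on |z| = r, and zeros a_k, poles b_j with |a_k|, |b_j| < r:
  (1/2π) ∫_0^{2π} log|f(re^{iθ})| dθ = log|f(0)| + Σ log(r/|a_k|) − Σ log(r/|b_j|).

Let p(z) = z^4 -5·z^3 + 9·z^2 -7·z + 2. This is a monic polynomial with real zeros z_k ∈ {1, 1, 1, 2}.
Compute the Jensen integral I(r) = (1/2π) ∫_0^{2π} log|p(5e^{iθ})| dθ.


Zeros: 1, 1, 1, 2; r = 5.
Inside |z| < r: 1, 1, 1, 2. Outside (|z| ≥ r): ∅.
p(0) = 2, so log|p(0)| = log(2) = 0.6931.
Apply Jensen: I(r) = log|p(0)| + Σ_k log(r/|z_k|), summed over zeros inside |z| < r.
  log(r/|z_k|) for z_k = 1: log(5/1) = 1.6094
  log(r/|z_k|) for z_k = 1: log(5/1) = 1.6094
  log(r/|z_k|) for z_k = 1: log(5/1) = 1.6094
  log(r/|z_k|) for z_k = 2: log(5/2) = 0.9163
Sum over inside zeros: 5.7446.
I(r) = log|p(0)| + (inside sum) = 0.6931 + 5.7446 = 6.4378.
Closed form (all zeros inside, monic): I(r) = n·log(r) = 4·log(5) = 6.4378. ✓

I(r) ≈ 6.4378.


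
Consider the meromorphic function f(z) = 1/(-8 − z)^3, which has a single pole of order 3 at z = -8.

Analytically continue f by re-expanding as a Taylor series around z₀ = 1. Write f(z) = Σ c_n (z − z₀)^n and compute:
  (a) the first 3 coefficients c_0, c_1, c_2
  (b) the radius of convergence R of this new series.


Let w = z − z₀, so z = z₀ + w.
Then -8 − z = -8 − (z₀ + w) = (-8 − z₀) − w = -9 − w.
f(z) = 1/(-9 − w)^3 = (1/(-9)^3) · (1 − w/(-9))^{−3}.
By the binomial series (1−u)^{−3} = Σ_{n≥0} C(n+2, 2) u^n for |u|<1, with u = w/(-9):
  c_n = C(n+2, 2) / (-9)^(n+3).
  c_0 = 1/(-9)^3 = -1/729.
  c_1 = 3/(-9)^4 = 1/2187.
  c_2 = 6/(-9)^5 = -2/19683.
The series is valid for |w/d| < 1, i.e. |z − z₀| < |d|.
Radius of convergence: R = |-8 − z₀| = |-9| = 9 (distance from z₀ to the singularity z = -8).

c_0 = -1/729, c_1 = 1/2187, c_2 = -2/19683; R = 9.


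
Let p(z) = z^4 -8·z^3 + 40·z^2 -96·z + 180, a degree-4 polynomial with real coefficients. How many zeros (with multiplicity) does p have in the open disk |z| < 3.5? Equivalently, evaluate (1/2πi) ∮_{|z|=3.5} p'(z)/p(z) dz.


The zeros of p are: (3 + 3i), (3 - 3i), (1 + 3i), (1 - 3i).
Their magnitudes are: 4.243, 4.243, 3.162, 3.162.
Zeros with |z| < R = 3.5: (1 + 3i), (1 - 3i).
Count = 2.
By the argument principle, (1/2πi) ∮_{|z|=R} p'(z)/p(z) dz equals exactly this count.

Number of zeros inside |z| < 3.5: 2.


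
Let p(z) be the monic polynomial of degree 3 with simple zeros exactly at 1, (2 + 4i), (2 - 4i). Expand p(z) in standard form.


The polynomial is p(z) = ∏_{α ∈ S} (z − α), where S = {1, (2 + 4i), (2 - 4i)}.
Expanding the product yields: p(z) = z^3 -5·z^2 + 24·z -20.
Note conjugate pairs combine to real quadratics: (z − (2+4i))(z − (2−4i)) = z² − 4z + 20.
The resulting polynomial has degree 3 and real coefficients as required.

p(z) = z^3 -5·z^2 + 24·z -20.


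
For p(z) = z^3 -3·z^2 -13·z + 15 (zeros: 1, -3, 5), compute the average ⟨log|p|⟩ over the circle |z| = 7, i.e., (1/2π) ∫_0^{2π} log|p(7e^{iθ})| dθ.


Zeros: -3, 1, 5; r = 7.
Inside |z| < r: -3, 1, 5. Outside (|z| ≥ r): ∅.
p(0) = 15, so log|p(0)| = log(15) = 2.7081.
Apply Jensen: I(r) = log|p(0)| + Σ_k log(r/|z_k|), summed over zeros inside |z| < r.
  log(r/|z_k|) for z_k = 1: log(7/1) = 1.9459
  log(r/|z_k|) for z_k = -3: log(7/3) = 0.8473
  log(r/|z_k|) for z_k = 5: log(7/5) = 0.3365
Sum over inside zeros: 3.1297.
I(r) = log|p(0)| + (inside sum) = 2.7081 + 3.1297 = 5.8377.
Closed form (all zeros inside, monic): I(r) = n·log(r) = 3·log(7) = 5.8377. ✓

I(r) ≈ 5.8377.


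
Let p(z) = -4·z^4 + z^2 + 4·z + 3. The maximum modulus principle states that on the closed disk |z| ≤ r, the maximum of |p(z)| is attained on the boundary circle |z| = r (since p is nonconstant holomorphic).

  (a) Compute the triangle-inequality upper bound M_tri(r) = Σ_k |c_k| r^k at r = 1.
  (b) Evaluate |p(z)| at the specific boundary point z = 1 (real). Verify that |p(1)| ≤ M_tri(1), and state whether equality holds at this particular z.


Coefficients: c_0 = 3, c_1 = 4, c_2 = 1, c_3 = 0, c_4 = -4. Radius r = 1.
Part (a). Triangle bound: M_tri(r) = Σ_k |c_k| r^k
  = |3|·1^0 + |4|·1^1 + |1|·1^2 + |0|·1^3 + |-4|·1^4
  = 3 + 4 + 1 + 0 + 4 = 12.
This bounds M(r) := max_{|z|=r} |p(z)| from above; equality holds iff all terms c_k z^k can be made to align in phase at a single z on |z|=r.
Part (b). At z = 1 (real, on the circle |z| = r):
  p(1) = (3)·1^0 + (4)·1^1 + (1)·1^2 + (0)·1^3 + (-4)·1^4 = 4.
  |p(1)| = 4.
Check: |p(1)| = 4 ≤ 12 = M_tri(1). ✓ Equality does not hold at z = 1 (the coefficients have mixed signs, so the terms do not all align in phase there).

M_tri(1) = 12; |p(1)| = 4; equality at z=1: no.


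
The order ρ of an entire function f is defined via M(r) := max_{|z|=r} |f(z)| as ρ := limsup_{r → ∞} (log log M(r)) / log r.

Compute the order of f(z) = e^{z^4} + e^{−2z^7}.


Each summand is entire of order 4 and 7 respectively (as in the single-exponential case). The order of a sum is at most the max of the orders, so ρ ≤ 7. For the lower bound: on |z|=r choose arg z so that -2z^7 is real positive; then |e^{-2z^7}| = e^{2r^7} while |e^{1z^4}| ≤ e^{1r^4} = o(e^{2r^7}). So |f| ≥ e^{2r^7}(1 − o(1)) and ρ ≥ 7. Hence ρ = max(4, 7) = 7.
Therefore ρ = 7.

Order ρ = 7.


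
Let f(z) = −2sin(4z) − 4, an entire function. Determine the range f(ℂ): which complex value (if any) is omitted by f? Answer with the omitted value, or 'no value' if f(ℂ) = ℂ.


Little Picard bounds the complement of f(ℂ) to at most one point.
sin is entire and surjective onto ℂ: for every w ∈ ℂ, sin(ζ) = w has a solution ζ ∈ ℂ (e.g., via the complex inverse arcsin). With ζ = 4z this gives z = ζ/(4). Then -2·sin(4z) takes every value in -2·ℂ = ℂ, and adding -4 is a bijection of ℂ. So f is surjective and omits no value. (Note: only on the real line is sin bounded by [−1, 1].)

Omitted value: no value.


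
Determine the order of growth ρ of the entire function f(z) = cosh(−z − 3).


cosh(w) is a linear combination of e^{iw} and e^{−iw} (or e^w, e^{−w} in the hyperbolic case), so |cosh(w)| ≤ e^{|w|}. With w = −z − 3, |w| ≤ 1|z| + 3 = 1r + 3 on |z| = r, giving M(r) ≤ e^{1r + 3}, so ρ ≤ 1. On a suitable ray (z = it for sin/cos; z = t for sinh/cosh, t real → ∞), |cosh(−z − 3)| grows like e^{1|t|}/2, so ρ ≥ 1. Hence ρ = 1.
Therefore ρ = 1.

Order ρ = 1.


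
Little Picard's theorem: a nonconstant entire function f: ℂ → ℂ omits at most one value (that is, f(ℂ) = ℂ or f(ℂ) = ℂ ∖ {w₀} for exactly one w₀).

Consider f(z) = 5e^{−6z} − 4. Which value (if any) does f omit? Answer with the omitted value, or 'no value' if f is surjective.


Little Picard bounds the complement of f(ℂ) to at most one point.
e^{−6z} is never zero on ℂ, so 5·e^{−6z} takes every value in ℂ ∖ {0}. Adding -4 shifts the range to ℂ ∖ {-4}. Thus f omits exactly the value -4.

Omitted value: -4.


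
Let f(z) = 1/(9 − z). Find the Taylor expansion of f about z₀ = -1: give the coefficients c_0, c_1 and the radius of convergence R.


Let w = z − z₀, so z = z₀ + w.
Then 9 − z = 9 − (z₀ + w) = (9 − z₀) − w = 10 − w.
f(z) = 1/(10 − w) = (1/(10)) · 1/(1 − w/(10)) = Σ_{n≥0} w^n / (10)^(n+1).
So c_n = 1/(10)^(n+1):
  c_0 = 1/(10)^1 = 1/10.
  c_1 = 1/(10)^2 = 1/100.
The series is valid for |w/d| < 1, i.e. |z − z₀| < |d|.
Radius of convergence: R = |9 − z₀| = |10| = 10 (distance from z₀ to the singularity z = 9).

c_0 = 1/10, c_1 = 1/100; R = 10.


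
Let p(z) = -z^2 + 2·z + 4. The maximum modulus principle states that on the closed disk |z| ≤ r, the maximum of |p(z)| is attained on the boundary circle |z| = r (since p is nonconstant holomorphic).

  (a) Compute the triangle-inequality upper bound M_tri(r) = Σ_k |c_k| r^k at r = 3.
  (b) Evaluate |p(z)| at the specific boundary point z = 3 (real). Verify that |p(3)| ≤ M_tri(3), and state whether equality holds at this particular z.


Coefficients: c_0 = 4, c_1 = 2, c_2 = -1. Radius r = 3.
Part (a). Triangle bound: M_tri(r) = Σ_k |c_k| r^k
  = |4|·3^0 + |2|·3^1 + |-1|·3^2
  = 4 + 6 + 9 = 19.
This bounds M(r) := max_{|z|=r} |p(z)| from above; equality holds iff all terms c_k z^k can be made to align in phase at a single z on |z|=r.
Part (b). At z = 3 (real, on the circle |z| = r):
  p(3) = (4)·3^0 + (2)·3^1 + (-1)·3^2 = 1.
  |p(3)| = 1.
Check: |p(3)| = 1 ≤ 19 = M_tri(3). ✓ Equality does not hold at z = 3 (the coefficients have mixed signs, so the terms do not all align in phase there).

M_tri(3) = 19; |p(3)| = 1; equality at z=3: no.


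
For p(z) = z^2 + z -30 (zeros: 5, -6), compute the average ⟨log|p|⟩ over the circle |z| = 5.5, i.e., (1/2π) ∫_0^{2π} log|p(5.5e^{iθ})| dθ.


Zeros: -6, 5; r = 5.5.
Inside |z| < r: 5. Outside (|z| ≥ r): -6.
p(0) = -30, so log|p(0)| = log(30) = 3.4012.
Apply Jensen: I(r) = log|p(0)| + Σ_k log(r/|z_k|), summed over zeros inside |z| < r.
  log(r/|z_k|) for z_k = 5: log(5.5/5) = 0.0953
  Outside zeros (-6) contribute nothing to the Jensen sum.
Sum over inside zeros: 0.0953.
I(r) = log|p(0)| + (inside sum) = 3.4012 + 0.0953 = 3.4965.
Note: since some zeros are outside |z| ≤ r, the simplified n·log(r) form does NOT apply — only the inside zeros contribute.

I(r) ≈ 3.4965.
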